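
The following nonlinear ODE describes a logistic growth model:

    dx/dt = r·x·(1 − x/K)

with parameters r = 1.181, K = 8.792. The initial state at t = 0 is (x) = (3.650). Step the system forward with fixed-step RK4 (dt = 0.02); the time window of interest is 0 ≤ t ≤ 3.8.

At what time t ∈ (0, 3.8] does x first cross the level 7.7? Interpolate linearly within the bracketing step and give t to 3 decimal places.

t=0.000: state=(3.650)
step 1 (dt=0.02): k1=(2.521), k2=(2.526), k3=(2.526), k4=(2.531); state += dt/6·(k1+2k2+2k3+k4)
t=0.020: state=(3.701)
t=0.040: state=(3.751)
t=0.060: state=(3.802)
continuing one RK4 step at a time; state shown every 10 steps (Δt=0.2):
t=0.200: state=(4.162)
t=0.400: state=(4.681)
t=0.600: state=(5.191)
t=0.800: state=(5.681)
t=1.000: state=(6.138)
t=1.200: state=(6.554)
t=1.400: state=(6.925)
t=1.600: state=(7.249)
t=1.800: state=(7.527)
t=1.940: state=(7.695)
next step: t=1.960: state=(7.718) — x has crossed 7.7
linear interpolation between t=1.940 (7.69542) and t=1.960 (7.71789) → t≈1.944

t = 1.944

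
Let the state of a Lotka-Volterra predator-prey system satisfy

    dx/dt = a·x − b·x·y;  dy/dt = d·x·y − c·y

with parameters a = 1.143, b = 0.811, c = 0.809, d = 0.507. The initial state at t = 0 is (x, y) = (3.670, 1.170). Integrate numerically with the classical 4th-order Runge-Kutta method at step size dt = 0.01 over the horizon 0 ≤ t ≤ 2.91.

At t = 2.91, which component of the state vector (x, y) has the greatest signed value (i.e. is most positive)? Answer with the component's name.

largest component: y

t=0.000: state=(3.670, 1.170)
step 1 (dt=0.01): k1=(0.712, 1.230), k2=(0.695, 1.239), k3=(0.695, 1.239), k4=(0.677, 1.248); state += dt/6·(k1+2k2+2k3+k4)
t=0.010: state=(3.677, 1.182)
t=0.020: state=(3.684, 1.195)
t=0.030: state=(3.690, 1.208)
continuing one RK4 step at a time; state shown every 10 steps (Δt=0.1):
t=0.100: state=(3.722, 1.302)
t=0.200: state=(3.733, 1.451)
t=0.300: state=(3.696, 1.615)
t=0.400: state=(3.609, 1.793)
t=0.500: state=(3.472, 1.980)
t=0.600: state=(3.290, 2.168)
t=0.700: state=(3.071, 2.349)
t=0.800: state=(2.826, 2.516)
t=0.900: state=(2.568, 2.661)
t=1.000: state=(2.309, 2.777)
t=1.100: state=(2.059, 2.861)
t=1.200: state=(1.826, 2.911)
t=1.300: state=(1.615, 2.929)
t=1.400: state=(1.428, 2.918)
t=1.500: state=(1.265, 2.881)
t=1.600: state=(1.126, 2.823)
t=1.700: state=(1.007, 2.748)
t=1.800: state=(0.906, 2.660)
t=1.900: state=(0.822, 2.563)
t=2.000: state=(0.752, 2.460)
t=2.100: state=(0.693, 2.353)
t=2.200: state=(0.645, 2.245)
t=2.300: state=(0.605, 2.137)
t=2.400: state=(0.573, 2.031)
t=2.500: state=(0.547, 1.927)
t=2.600: state=(0.527, 1.826)
t=2.700: state=(0.511, 1.729)
t=2.800: state=(0.500, 1.636)
t=2.900: state=(0.493, 1.548)
t=2.910: state=(0.492, 1.539)
compare at T: x=0.492, y=1.539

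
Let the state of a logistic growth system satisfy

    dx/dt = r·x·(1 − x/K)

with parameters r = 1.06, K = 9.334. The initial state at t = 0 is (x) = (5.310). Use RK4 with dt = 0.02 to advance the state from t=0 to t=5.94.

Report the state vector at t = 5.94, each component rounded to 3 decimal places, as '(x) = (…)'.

(x) = (9.321)

t=0.000: state=(5.310)
step 1 (dt=0.02): k1=(2.427), k2=(2.423), k3=(2.423), k4=(2.419); state += dt/6·(k1+2k2+2k3+k4)
t=0.020: state=(5.358)
t=0.040: state=(5.407)
t=0.060: state=(5.455)
continuing one RK4 step at a time; state shown every 10 steps (Δt=0.2):
t=0.200: state=(5.787)
t=0.400: state=(6.240)
t=0.600: state=(6.661)
t=0.800: state=(7.047)
t=1.000: state=(7.393)
t=1.200: state=(7.699)
t=1.400: state=(7.965)
t=1.600: state=(8.195)
t=1.800: state=(8.391)
t=2.000: state=(8.556)
t=2.200: state=(8.694)
t=2.400: state=(8.810)
t=2.600: state=(8.905)
t=2.800: state=(8.984)
t=3.000: state=(9.049)
t=3.200: state=(9.102)
t=3.400: state=(9.145)
t=3.600: state=(9.181)
t=3.800: state=(9.210)
t=4.000: state=(9.233)
t=4.200: state=(9.252)
t=4.400: state=(9.268)
t=4.600: state=(9.280)
t=4.800: state=(9.291)
t=5.000: state=(9.299)
t=5.200: state=(9.306)
t=5.400: state=(9.311)
t=5.600: state=(9.315)
t=5.800: state=(9.319)
t=5.940: state=(9.321)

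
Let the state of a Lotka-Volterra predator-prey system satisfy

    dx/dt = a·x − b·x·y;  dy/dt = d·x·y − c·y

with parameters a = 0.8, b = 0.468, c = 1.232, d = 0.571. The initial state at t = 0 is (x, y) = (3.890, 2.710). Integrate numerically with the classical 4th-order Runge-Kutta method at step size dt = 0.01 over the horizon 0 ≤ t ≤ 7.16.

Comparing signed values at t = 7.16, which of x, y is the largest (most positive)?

t=0.000: state=(3.890, 2.710)
step 1 (dt=0.01): k1=(-1.822, 2.681), k2=(-1.842, 2.680), k3=(-1.842, 2.680), k4=(-1.862, 2.678); state += dt/6·(k1+2k2+2k3+k4)
t=0.010: state=(3.872, 2.737)
t=0.020: state=(3.853, 2.764)
t=0.030: state=(3.834, 2.790)
continuing one RK4 step at a time; state shown every 25 steps (Δt=0.25):
t=0.250: state=(3.331, 3.342)
t=0.500: state=(2.676, 3.771)
t=0.750: state=(2.082, 3.887)
t=1.000: state=(1.626, 3.715)
t=1.250: state=(1.311, 3.362)
t=1.500: state=(1.108, 2.933)
t=1.750: state=(0.985, 2.501)
t=2.000: state=(0.919, 2.104)
t=2.250: state=(0.896, 1.760)
t=2.500: state=(0.906, 1.470)
t=2.750: state=(0.946, 1.233)
t=3.000: state=(1.012, 1.041)
t=3.250: state=(1.104, 0.890)
t=3.500: state=(1.224, 0.772)
t=3.750: state=(1.373, 0.683)
t=4.000: state=(1.555, 0.618)
t=4.250: state=(1.771, 0.576)
t=4.500: state=(2.025, 0.554)
t=4.750: state=(2.319, 0.555)
t=5.000: state=(2.651, 0.582)
t=5.250: state=(3.015, 0.640)
t=5.500: state=(3.398, 0.744)
t=5.750: state=(3.770, 0.912)
t=6.000: state=(4.080, 1.175)
t=6.250: state=(4.251, 1.569)
t=6.500: state=(4.192, 2.113)
t=6.750: state=(3.851, 2.766)
t=7.000: state=(3.278, 3.388)
t=7.160: state=(2.857, 3.682)
compare at T: x=2.857, y=3.682

largest component: y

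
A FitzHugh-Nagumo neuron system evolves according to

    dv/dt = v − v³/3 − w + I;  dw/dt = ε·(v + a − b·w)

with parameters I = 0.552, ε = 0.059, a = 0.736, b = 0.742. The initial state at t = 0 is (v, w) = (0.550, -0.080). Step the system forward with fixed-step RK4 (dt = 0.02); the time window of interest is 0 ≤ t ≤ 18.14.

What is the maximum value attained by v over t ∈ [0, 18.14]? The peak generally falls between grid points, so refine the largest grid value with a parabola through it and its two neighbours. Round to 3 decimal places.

t=0.000: state=(0.550, -0.080)
step 1 (dt=0.02): k1=(1.127, 0.079), k2=(1.134, 0.080), k3=(1.134, 0.080), k4=(1.140, 0.081); state += dt/6·(k1+2k2+2k3+k4)
t=0.020: state=(0.573, -0.078)
t=0.040: state=(0.596, -0.077)
t=0.060: state=(0.619, -0.075)
continuing one RK4 step at a time; state shown every 50 steps (Δt=1):
t=1.000: state=(1.653, 0.032)
t=2.000: state=(1.891, 0.179)
t=3.000: state=(1.859, 0.322)
t=4.000: state=(1.804, 0.456)
t=5.000: state=(1.746, 0.582)
t=6.000: state=(1.687, 0.698)
t=7.000: state=(1.626, 0.807)
t=8.000: state=(1.563, 0.907)
t=9.000: state=(1.497, 0.999)
t=10.000: state=(1.427, 1.083)
t=11.000: state=(1.352, 1.159)
t=12.000: state=(1.269, 1.228)
t=13.000: state=(1.175, 1.288)
t=14.000: state=(1.062, 1.340)
t=15.000: state=(0.917, 1.382)
t=16.000: state=(0.703, 1.413)
t=17.000: state=(0.308, 1.425)
t=18.000: state=(-0.645, 1.401)
t=18.140: state=(-0.848, 1.392)
largest grid value and its neighbours: v(2.040)=1.89119, v(2.060)=1.89124, v(2.080)=1.89123
parabola through these three points peaks at t≈2.067 with v≈1.89125

max v = 1.891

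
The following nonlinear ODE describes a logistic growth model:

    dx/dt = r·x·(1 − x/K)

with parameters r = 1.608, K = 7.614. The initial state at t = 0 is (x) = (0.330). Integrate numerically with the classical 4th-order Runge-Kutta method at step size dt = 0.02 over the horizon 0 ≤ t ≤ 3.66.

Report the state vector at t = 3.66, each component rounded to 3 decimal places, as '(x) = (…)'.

t=0.000: state=(0.330)
step 1 (dt=0.02): k1=(0.508), k2=(0.515), k3=(0.515), k4=(0.523); state += dt/6·(k1+2k2+2k3+k4)
t=0.020: state=(0.340)
t=0.040: state=(0.351)
t=0.060: state=(0.362)
continuing one RK4 step at a time; state shown every 10 steps (Δt=0.2):
t=0.200: state=(0.448)
t=0.400: state=(0.604)
t=0.600: state=(0.809)
t=0.800: state=(1.073)
t=1.000: state=(1.405)
t=1.200: state=(1.811)
t=1.400: state=(2.291)
t=1.600: state=(2.836)
t=1.800: state=(3.428)
t=2.000: state=(4.038)
t=2.200: state=(4.637)
t=2.400: state=(5.196)
t=2.600: state=(5.693)
t=2.800: state=(6.118)
t=3.000: state=(6.467)
t=3.200: state=(6.747)
t=3.400: state=(6.965)
t=3.600: state=(7.132)
t=3.660: state=(7.174)

(x) = (7.174)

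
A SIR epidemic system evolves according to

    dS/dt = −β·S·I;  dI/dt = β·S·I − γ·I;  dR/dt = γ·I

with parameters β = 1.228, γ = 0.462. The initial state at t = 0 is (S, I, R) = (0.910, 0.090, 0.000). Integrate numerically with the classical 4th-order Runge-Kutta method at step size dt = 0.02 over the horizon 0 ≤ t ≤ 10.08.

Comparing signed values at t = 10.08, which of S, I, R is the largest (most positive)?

largest component: R

t=0.000: state=(0.910, 0.090, 0.000)
step 1 (dt=0.02): k1=(-0.101, 0.059, 0.042), k2=(-0.101, 0.059, 0.042), k3=(-0.101, 0.059, 0.042), k4=(-0.102, 0.060, 0.042); state += dt/6·(k1+2k2+2k3+k4)
t=0.020: state=(0.908, 0.091, 0.001)
t=0.040: state=(0.906, 0.092, 0.002)
t=0.060: state=(0.904, 0.094, 0.003)
continuing one RK4 step at a time; state shown every 25 steps (Δt=0.5):
t=0.500: state=(0.853, 0.123, 0.024)
t=1.000: state=(0.782, 0.161, 0.057)
t=1.500: state=(0.699, 0.202, 0.099)
t=2.000: state=(0.611, 0.239, 0.150)
t=2.500: state=(0.522, 0.269, 0.209)
t=3.000: state=(0.440, 0.287, 0.273)
t=3.500: state=(0.368, 0.291, 0.340)
t=4.000: state=(0.308, 0.285, 0.407)
t=4.500: state=(0.260, 0.269, 0.471)
t=5.000: state=(0.222, 0.247, 0.531)
t=5.500: state=(0.192, 0.223, 0.585)
t=6.000: state=(0.169, 0.197, 0.634)
t=6.500: state=(0.151, 0.173, 0.676)
t=7.000: state=(0.137, 0.150, 0.714)
t=7.500: state=(0.125, 0.129, 0.746)
t=8.000: state=(0.116, 0.110, 0.773)
t=8.500: state=(0.109, 0.094, 0.797)
t=9.000: state=(0.104, 0.079, 0.817)
t=9.500: state=(0.099, 0.067, 0.834)
t=10.000: state=(0.096, 0.057, 0.848)
t=10.080: state=(0.095, 0.055, 0.850)
compare at T: S=0.095, I=0.055, R=0.850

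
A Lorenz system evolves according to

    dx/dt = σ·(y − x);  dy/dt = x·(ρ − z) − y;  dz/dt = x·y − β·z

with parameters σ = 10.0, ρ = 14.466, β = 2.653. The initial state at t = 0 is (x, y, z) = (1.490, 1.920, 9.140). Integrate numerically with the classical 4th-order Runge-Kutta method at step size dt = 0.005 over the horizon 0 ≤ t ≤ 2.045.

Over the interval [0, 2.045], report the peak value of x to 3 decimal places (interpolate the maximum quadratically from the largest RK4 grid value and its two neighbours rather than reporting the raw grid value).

max x = 9.465

t=0.000: state=(1.490, 1.920, 9.140)
step 1 (dt=0.005): k1=(4.300, 6.016, -21.388), k2=(4.343, 6.138, -21.203), k3=(4.345, 6.138, -21.203), k4=(4.390, 6.261, -21.018); state += dt/6·(k1+2k2+2k3+k4)
t=0.005: state=(1.512, 1.951, 9.034)
t=0.010: state=(1.534, 1.983, 8.930)
t=0.015: state=(1.557, 2.016, 8.827)
continuing one RK4 step at a time; state shown every 20 steps (Δt=0.1):
t=0.100: state=(2.053, 2.792, 7.373)
t=0.200: state=(3.054, 4.363, 6.453)
t=0.300: state=(4.749, 6.852, 6.880)
t=0.400: state=(7.171, 9.753, 9.738)
t=0.500: state=(9.256, 10.385, 15.159)
t=0.600: state=(8.801, 6.815, 18.786)
t=0.700: state=(6.114, 3.262, 17.603)
t=0.800: state=(3.800, 2.147, 14.580)
t=0.900: state=(2.784, 2.331, 11.788)
t=1.000: state=(2.751, 3.089, 9.678)
t=1.100: state=(3.412, 4.391, 8.423)
t=1.200: state=(4.716, 6.342, 8.379)
t=1.300: state=(6.580, 8.575, 10.199)
t=1.400: state=(8.301, 9.466, 13.967)
t=1.500: state=(8.433, 7.462, 17.198)
t=1.600: state=(6.710, 4.572, 17.170)
t=1.700: state=(4.761, 3.189, 15.026)
t=1.800: state=(3.698, 3.132, 12.641)
t=1.900: state=(3.554, 3.792, 10.766)
t=2.000: state=(4.118, 4.991, 9.720)
t=2.045: state=(4.568, 5.691, 9.610)
largest grid value and its neighbours: x(0.530)=9.45905, x(0.535)=9.46504, x(0.540)=9.46270
parabola through these three points peaks at t≈0.536 with x≈9.46524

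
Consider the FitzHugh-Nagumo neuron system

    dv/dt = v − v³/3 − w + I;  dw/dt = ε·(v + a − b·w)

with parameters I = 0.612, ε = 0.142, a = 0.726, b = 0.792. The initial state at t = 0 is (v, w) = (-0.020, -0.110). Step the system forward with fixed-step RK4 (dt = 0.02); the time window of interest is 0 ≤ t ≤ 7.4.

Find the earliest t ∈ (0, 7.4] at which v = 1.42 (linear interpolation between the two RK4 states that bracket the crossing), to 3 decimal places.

t=0.000: state=(-0.020, -0.110)
step 1 (dt=0.02): k1=(0.702, 0.113), k2=(0.708, 0.113), k3=(0.708, 0.114), k4=(0.714, 0.114); state += dt/6·(k1+2k2+2k3+k4)
t=0.020: state=(-0.006, -0.108)
t=0.040: state=(0.009, -0.105)
t=0.060: state=(0.023, -0.103)
continuing one RK4 step at a time; state shown every 25 steps (Δt=0.5):
t=0.500: state=(0.414, -0.041)
t=1.000: state=(0.999, 0.060)
t=1.380: state=(1.417, 0.160)
next step: t=1.400: state=(1.436, 0.166) — v has crossed 1.42
linear interpolation between t=1.380 (1.41740) and t=1.400 (1.43556) → t≈1.383

t = 1.383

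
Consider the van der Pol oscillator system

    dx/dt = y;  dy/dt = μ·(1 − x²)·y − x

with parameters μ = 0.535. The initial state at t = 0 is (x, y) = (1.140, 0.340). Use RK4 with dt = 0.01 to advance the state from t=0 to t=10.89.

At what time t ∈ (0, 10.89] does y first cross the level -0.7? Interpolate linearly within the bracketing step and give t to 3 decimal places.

t = 0.931

t=0.000: state=(1.140, 0.340)
step 1 (dt=0.01): k1=(0.340, -1.194), k2=(0.334, -1.196), k3=(0.334, -1.196), k4=(0.328, -1.197); state += dt/6·(k1+2k2+2k3+k4)
t=0.010: state=(1.143, 0.328)
t=0.020: state=(1.147, 0.316)
t=0.030: state=(1.150, 0.304)
continuing one RK4 step at a time; state shown every 50 steps (Δt=0.5):
t=0.500: state=(1.160, -0.251)
t=0.930: state=(0.954, -0.699)
next step: t=0.940: state=(0.947, -0.709) — y has crossed -0.7
linear interpolation between t=0.930 (-0.69908) and t=0.940 (-0.70895) → t≈0.931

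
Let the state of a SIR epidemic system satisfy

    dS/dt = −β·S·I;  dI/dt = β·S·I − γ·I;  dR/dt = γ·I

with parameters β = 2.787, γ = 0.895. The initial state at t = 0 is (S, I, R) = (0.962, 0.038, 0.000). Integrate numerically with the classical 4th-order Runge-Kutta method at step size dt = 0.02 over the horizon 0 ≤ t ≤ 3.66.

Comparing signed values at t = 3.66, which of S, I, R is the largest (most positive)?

t=0.000: state=(0.962, 0.038, 0.000)
step 1 (dt=0.02): k1=(-0.102, 0.068, 0.034), k2=(-0.104, 0.069, 0.035), k3=(-0.104, 0.069, 0.035), k4=(-0.105, 0.070, 0.035); state += dt/6·(k1+2k2+2k3+k4)
t=0.020: state=(0.960, 0.039, 0.001)
t=0.040: state=(0.958, 0.041, 0.001)
t=0.060: state=(0.956, 0.042, 0.002)
continuing one RK4 step at a time; state shown every 10 steps (Δt=0.2):
t=0.200: state=(0.938, 0.054, 0.008)
t=0.400: state=(0.905, 0.075, 0.020)
t=0.600: state=(0.861, 0.103, 0.036)
t=0.800: state=(0.806, 0.137, 0.057)
t=1.000: state=(0.738, 0.177, 0.085)
t=1.200: state=(0.661, 0.218, 0.120)
t=1.400: state=(0.579, 0.258, 0.163)
t=1.600: state=(0.496, 0.291, 0.212)
t=1.800: state=(0.419, 0.314, 0.267)
t=2.000: state=(0.351, 0.325, 0.324)
t=2.200: state=(0.292, 0.325, 0.383)
t=2.400: state=(0.244, 0.316, 0.440)
t=2.600: state=(0.206, 0.299, 0.495)
t=2.800: state=(0.175, 0.278, 0.547)
t=3.000: state=(0.151, 0.254, 0.594)
t=3.200: state=(0.132, 0.230, 0.638)
t=3.400: state=(0.117, 0.206, 0.677)
t=3.600: state=(0.105, 0.183, 0.712)
t=3.660: state=(0.102, 0.177, 0.721)
compare at T: S=0.102, I=0.177, R=0.721

largest component: R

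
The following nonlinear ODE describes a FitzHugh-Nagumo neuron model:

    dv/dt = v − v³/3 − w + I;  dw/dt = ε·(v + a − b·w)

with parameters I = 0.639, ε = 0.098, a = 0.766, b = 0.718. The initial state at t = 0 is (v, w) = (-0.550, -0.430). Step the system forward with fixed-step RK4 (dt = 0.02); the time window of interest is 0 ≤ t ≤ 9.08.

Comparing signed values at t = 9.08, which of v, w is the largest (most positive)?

largest component: v

t=0.000: state=(-0.550, -0.430)
step 1 (dt=0.02): k1=(0.574, 0.051), k2=(0.578, 0.052), k3=(0.578, 0.052), k4=(0.582, 0.052); state += dt/6·(k1+2k2+2k3+k4)
t=0.020: state=(-0.538, -0.429)
t=0.040: state=(-0.527, -0.428)
t=0.060: state=(-0.515, -0.427)
continuing one RK4 step at a time; state shown every 25 steps (Δt=0.5):
t=0.500: state=(-0.206, -0.397)
t=1.000: state=(0.318, -0.344)
t=1.500: state=(1.062, -0.263)
t=2.000: state=(1.698, -0.149)
t=2.500: state=(1.933, -0.018)
t=3.000: state=(1.960, 0.114)
t=3.500: state=(1.933, 0.240)
t=4.000: state=(1.892, 0.361)
t=4.500: state=(1.847, 0.475)
t=5.000: state=(1.802, 0.584)
t=5.500: state=(1.755, 0.686)
t=6.000: state=(1.708, 0.783)
t=6.500: state=(1.659, 0.873)
t=7.000: state=(1.610, 0.959)
t=7.500: state=(1.559, 1.039)
t=8.000: state=(1.506, 1.114)
t=8.500: state=(1.451, 1.183)
t=9.000: state=(1.394, 1.248)
t=9.080: state=(1.385, 1.257)
compare at T: v=1.385, w=1.257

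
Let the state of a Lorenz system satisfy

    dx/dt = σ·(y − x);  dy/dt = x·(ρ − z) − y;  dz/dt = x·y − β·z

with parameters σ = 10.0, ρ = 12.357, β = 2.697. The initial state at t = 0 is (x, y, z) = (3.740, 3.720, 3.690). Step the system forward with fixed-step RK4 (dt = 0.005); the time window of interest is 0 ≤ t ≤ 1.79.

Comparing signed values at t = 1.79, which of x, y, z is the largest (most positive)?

largest component: z

t=0.000: state=(3.740, 3.720, 3.690)
step 1 (dt=0.005): k1=(-0.200, 28.695, 3.961), k2=(0.522, 28.581, 4.201), k3=(0.501, 28.595, 4.205), k4=(1.205, 28.495, 4.449); state += dt/6·(k1+2k2+2k3+k4)
t=0.005: state=(3.743, 3.863, 3.711)
t=0.010: state=(3.752, 4.005, 3.735)
t=0.015: state=(3.768, 4.146, 3.761)
continuing one RK4 step at a time; state shown every 20 steps (Δt=0.1):
t=0.100: state=(4.776, 6.594, 4.726)
t=0.200: state=(6.997, 9.401, 7.845)
t=0.300: state=(8.907, 9.898, 13.103)
t=0.400: state=(8.429, 6.542, 16.543)
t=0.500: state=(5.885, 3.166, 15.589)
t=0.600: state=(3.636, 1.979, 12.892)
t=0.700: state=(2.560, 1.997, 10.349)
t=0.800: state=(2.372, 2.506, 8.372)
t=0.900: state=(2.766, 3.407, 7.049)
t=1.000: state=(3.654, 4.793, 6.534)
t=1.100: state=(5.036, 6.634, 7.186)
t=1.200: state=(6.704, 8.306, 9.429)
t=1.300: state=(7.861, 8.369, 12.735)
t=1.400: state=(7.511, 6.355, 14.824)
t=1.500: state=(5.933, 4.185, 14.382)
t=1.600: state=(4.404, 3.201, 12.585)
t=1.700: state=(3.595, 3.168, 10.683)
t=1.790: state=(3.477, 3.616, 9.321)
compare at T: x=3.477, y=3.616, z=9.321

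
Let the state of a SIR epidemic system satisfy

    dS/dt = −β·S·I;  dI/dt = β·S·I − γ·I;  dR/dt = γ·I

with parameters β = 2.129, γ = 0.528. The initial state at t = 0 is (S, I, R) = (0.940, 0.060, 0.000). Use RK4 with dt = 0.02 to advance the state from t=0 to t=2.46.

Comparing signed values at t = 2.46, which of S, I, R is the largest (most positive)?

largest component: I

t=0.000: state=(0.940, 0.060, 0.000)
step 1 (dt=0.02): k1=(-0.120, 0.088, 0.032), k2=(-0.122, 0.090, 0.032), k3=(-0.122, 0.090, 0.032), k4=(-0.123, 0.091, 0.033); state += dt/6·(k1+2k2+2k3+k4)
t=0.020: state=(0.938, 0.062, 0.001)
t=0.040: state=(0.935, 0.064, 0.001)
t=0.060: state=(0.932, 0.066, 0.002)
continuing one RK4 step at a time; state shown every 5 steps (Δt=0.1):
t=0.100: state=(0.927, 0.069, 0.003)
t=0.200: state=(0.913, 0.080, 0.007)
t=0.300: state=(0.896, 0.092, 0.012)
t=0.400: state=(0.877, 0.106, 0.017)
t=0.500: state=(0.857, 0.120, 0.023)
t=0.600: state=(0.833, 0.137, 0.030)
t=0.700: state=(0.808, 0.154, 0.038)
t=0.800: state=(0.780, 0.174, 0.046)
t=0.900: state=(0.750, 0.194, 0.056)
t=1.000: state=(0.718, 0.215, 0.067)
t=1.100: state=(0.685, 0.237, 0.079)
t=1.200: state=(0.650, 0.259, 0.092)
t=1.300: state=(0.613, 0.281, 0.106)
t=1.400: state=(0.576, 0.302, 0.121)
t=1.500: state=(0.539, 0.323, 0.138)
t=1.600: state=(0.502, 0.342, 0.155)
t=1.700: state=(0.466, 0.360, 0.174)
t=1.800: state=(0.431, 0.376, 0.193)
t=1.900: state=(0.397, 0.389, 0.214)
t=2.000: state=(0.365, 0.400, 0.234)
t=2.100: state=(0.335, 0.409, 0.256)
t=2.200: state=(0.307, 0.415, 0.278)
t=2.300: state=(0.281, 0.420, 0.300)
t=2.400: state=(0.257, 0.421, 0.322)
t=2.460: state=(0.243, 0.422, 0.335)
compare at T: S=0.243, I=0.422, R=0.335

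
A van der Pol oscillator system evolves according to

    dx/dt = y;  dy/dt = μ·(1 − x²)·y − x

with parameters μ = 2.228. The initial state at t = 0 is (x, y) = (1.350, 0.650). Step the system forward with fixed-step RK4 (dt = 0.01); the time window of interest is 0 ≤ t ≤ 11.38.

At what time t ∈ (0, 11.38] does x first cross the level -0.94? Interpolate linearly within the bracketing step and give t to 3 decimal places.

t=0.000: state=(1.350, 0.650)
step 1 (dt=0.01): k1=(0.650, -2.541), k2=(0.637, -2.534), k3=(0.637, -2.533), k4=(0.625, -2.525); state += dt/6·(k1+2k2+2k3+k4)
t=0.010: state=(1.356, 0.625)
t=0.020: state=(1.362, 0.600)
t=0.030: state=(1.368, 0.575)
continuing one RK4 step at a time; state shown every 50 steps (Δt=0.5):
t=0.500: state=(1.423, -0.212)
t=1.000: state=(1.227, -0.549)
t=1.500: state=(0.856, -0.999)
t=2.000: state=(0.051, -2.585)
t=2.280: state=(-0.907, -4.057)
next step: t=2.290: state=(-0.948, -4.061) — x has crossed -0.94
linear interpolation between t=2.280 (-0.90724) and t=2.290 (-0.94783) → t≈2.288

t = 2.288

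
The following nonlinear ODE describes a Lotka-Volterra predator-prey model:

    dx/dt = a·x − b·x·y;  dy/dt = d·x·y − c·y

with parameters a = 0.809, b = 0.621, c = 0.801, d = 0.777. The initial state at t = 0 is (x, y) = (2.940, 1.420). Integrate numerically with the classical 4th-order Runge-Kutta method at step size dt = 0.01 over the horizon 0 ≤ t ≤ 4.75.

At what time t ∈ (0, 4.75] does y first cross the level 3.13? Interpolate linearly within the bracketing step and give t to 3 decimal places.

t = 0.653

t=0.000: state=(2.940, 1.420)
step 1 (dt=0.01): k1=(-0.214, 2.106), k2=(-0.233, 2.121), k3=(-0.233, 2.121), k4=(-0.253, 2.135); state += dt/6·(k1+2k2+2k3+k4)
t=0.010: state=(2.938, 1.441)
t=0.020: state=(2.935, 1.463)
t=0.030: state=(2.932, 1.484)
continuing one RK4 step at a time; state shown every 20 steps (Δt=0.2):
t=0.200: state=(2.816, 1.896)
t=0.400: state=(2.528, 2.452)
t=0.600: state=(2.117, 3.001)
t=0.650: state=(2.005, 3.123)
next step: t=0.660: state=(1.982, 3.147) — y has crossed 3.13
linear interpolation between t=0.650 (3.12315) and t=0.660 (3.14659) → t≈0.653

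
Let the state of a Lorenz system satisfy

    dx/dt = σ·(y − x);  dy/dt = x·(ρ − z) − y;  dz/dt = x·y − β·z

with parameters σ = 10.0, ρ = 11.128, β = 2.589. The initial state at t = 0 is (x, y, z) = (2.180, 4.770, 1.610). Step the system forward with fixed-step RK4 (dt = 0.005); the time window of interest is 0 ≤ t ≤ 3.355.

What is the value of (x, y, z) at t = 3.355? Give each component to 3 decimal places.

t=0.000: state=(2.180, 4.770, 1.610)
step 1 (dt=0.005): k1=(25.900, 15.979, 6.230), k2=(25.652, 16.521, 6.589), k3=(25.672, 16.511, 6.586), k4=(25.442, 17.042, 6.948); state += dt/6·(k1+2k2+2k3+k4)
t=0.005: state=(2.308, 4.853, 1.643)
t=0.010: state=(2.435, 4.940, 1.680)
t=0.015: state=(2.559, 5.033, 1.720)
continuing one RK4 step at a time; state shown every 40 steps (Δt=0.2):
t=0.200: state=(7.342, 9.999, 7.094)
t=0.400: state=(8.040, 5.449, 16.151)
t=0.600: state=(2.760, 1.165, 11.726)
t=0.800: state=(1.486, 1.490, 7.333)
t=1.000: state=(2.189, 2.878, 4.968)
t=1.200: state=(4.425, 5.998, 5.292)
t=1.400: state=(7.550, 8.436, 10.807)
t=1.600: state=(6.097, 4.258, 13.773)
t=1.800: state=(3.266, 2.554, 10.295)
t=2.000: state=(3.032, 3.399, 7.471)
t=2.200: state=(4.491, 5.531, 7.083)
t=2.400: state=(6.526, 7.187, 10.146)
t=2.600: state=(6.099, 5.134, 12.526)
t=2.800: state=(4.204, 3.567, 10.684)
t=3.000: state=(3.830, 4.047, 8.597)
t=3.200: state=(4.824, 5.518, 8.362)
t=3.355: state=(5.846, 6.355, 9.771)

(x, y, z) = (5.846, 6.355, 9.771)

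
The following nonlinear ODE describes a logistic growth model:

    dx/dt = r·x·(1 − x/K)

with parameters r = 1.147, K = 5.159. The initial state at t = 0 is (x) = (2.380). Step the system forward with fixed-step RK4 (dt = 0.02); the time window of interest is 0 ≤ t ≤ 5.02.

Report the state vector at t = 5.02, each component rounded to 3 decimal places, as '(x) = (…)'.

(x) = (5.140)

t=0.000: state=(2.380)
step 1 (dt=0.02): k1=(1.470), k2=(1.472), k3=(1.472), k4=(1.473); state += dt/6·(k1+2k2+2k3+k4)
t=0.020: state=(2.409)
t=0.040: state=(2.439)
t=0.060: state=(2.468)
continuing one RK4 step at a time; state shown every 10 steps (Δt=0.2):
t=0.200: state=(2.675)
t=0.400: state=(2.968)
t=0.600: state=(3.251)
t=0.800: state=(3.518)
t=1.000: state=(3.763)
t=1.200: state=(3.984)
t=1.400: state=(4.179)
t=1.600: state=(4.349)
t=1.800: state=(4.493)
t=2.000: state=(4.615)
t=2.200: state=(4.717)
t=2.400: state=(4.802)
t=2.600: state=(4.871)
t=2.800: state=(4.927)
t=3.000: state=(4.973)
t=3.200: state=(5.010)
t=3.400: state=(5.040)
t=3.600: state=(5.064)
t=3.800: state=(5.083)
t=4.000: state=(5.098)
t=4.200: state=(5.111)
t=4.400: state=(5.121)
t=4.600: state=(5.128)
t=4.800: state=(5.135)
t=5.000: state=(5.140)
t=5.020: state=(5.140)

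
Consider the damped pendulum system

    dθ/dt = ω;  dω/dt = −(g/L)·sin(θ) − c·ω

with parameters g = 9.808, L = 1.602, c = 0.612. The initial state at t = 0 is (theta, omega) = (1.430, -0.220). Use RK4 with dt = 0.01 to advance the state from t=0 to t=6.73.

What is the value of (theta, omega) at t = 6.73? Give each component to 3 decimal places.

t=0.000: state=(1.430, -0.220)
step 1 (dt=0.01): k1=(-0.220, -5.927), k2=(-0.250, -5.908), k3=(-0.250, -5.908), k4=(-0.279, -5.889); state += dt/6·(k1+2k2+2k3+k4)
t=0.010: state=(1.428, -0.279)
t=0.020: state=(1.424, -0.338)
t=0.030: state=(1.421, -0.396)
continuing one RK4 step at a time; state shown every 25 steps (Δt=0.25):
t=0.250: state=(1.201, -1.567)
t=0.500: state=(0.681, -2.489)
t=0.750: state=(0.024, -2.609)
t=1.000: state=(-0.548, -1.844)
t=1.250: state=(-0.862, -0.636)
t=1.500: state=(-0.868, 0.557)
t=1.750: state=(-0.608, 1.446)
t=2.000: state=(-0.190, 1.791)
t=2.250: state=(0.232, 1.491)
t=2.500: state=(0.517, 0.736)
t=2.750: state=(0.591, -0.138)
t=3.000: state=(0.462, -0.847)
t=3.250: state=(0.198, -1.190)
t=3.500: state=(-0.095, -1.086)
t=3.750: state=(-0.315, -0.626)
t=4.000: state=(-0.397, -0.025)
t=4.250: state=(-0.334, 0.499)
t=4.500: state=(-0.167, 0.785)
t=4.750: state=(0.033, 0.765)
t=5.000: state=(0.193, 0.485)
t=5.250: state=(0.265, 0.081)
t=5.500: state=(0.236, -0.292)
t=5.750: state=(0.131, -0.515)
t=6.000: state=(-0.004, -0.531)
t=6.250: state=(-0.118, -0.362)
t=6.500: state=(-0.176, -0.093)
t=6.730: state=(-0.169, 0.150)

(theta, omega) = (-0.169, 0.150)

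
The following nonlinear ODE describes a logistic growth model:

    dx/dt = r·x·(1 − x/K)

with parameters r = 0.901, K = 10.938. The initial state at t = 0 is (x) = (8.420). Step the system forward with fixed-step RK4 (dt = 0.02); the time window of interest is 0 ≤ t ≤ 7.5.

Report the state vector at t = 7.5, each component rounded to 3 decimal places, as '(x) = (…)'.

t=0.000: state=(8.420)
step 1 (dt=0.02): k1=(1.746), k2=(1.738), k3=(1.738), k4=(1.729); state += dt/6·(k1+2k2+2k3+k4)
t=0.020: state=(8.455)
t=0.040: state=(8.489)
t=0.060: state=(8.523)
continuing one RK4 step at a time; state shown every 25 steps (Δt=0.5):
t=0.500: state=(9.187)
t=1.000: state=(9.753)
t=1.500: state=(10.152)
t=2.000: state=(10.424)
t=2.500: state=(10.605)
t=3.000: state=(10.723)
t=3.500: state=(10.800)
t=4.000: state=(10.850)
t=4.500: state=(10.882)
t=5.000: state=(10.902)
t=5.500: state=(10.915)
t=6.000: state=(10.923)
t=6.500: state=(10.929)
t=7.000: state=(10.932)
t=7.500: state=(10.934)

(x) = (10.934)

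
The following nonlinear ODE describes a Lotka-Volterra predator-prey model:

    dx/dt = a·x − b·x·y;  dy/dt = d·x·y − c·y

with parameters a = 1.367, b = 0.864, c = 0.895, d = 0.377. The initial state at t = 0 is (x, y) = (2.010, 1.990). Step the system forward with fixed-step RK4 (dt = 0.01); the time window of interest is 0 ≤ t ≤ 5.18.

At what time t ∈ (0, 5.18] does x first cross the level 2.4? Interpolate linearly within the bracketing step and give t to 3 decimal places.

t = 2.669

t=0.000: state=(2.010, 1.990)
step 1 (dt=0.01): k1=(-0.708, -0.273), k2=(-0.705, -0.276), k3=(-0.705, -0.276), k4=(-0.701, -0.278); state += dt/6·(k1+2k2+2k3+k4)
t=0.010: state=(2.003, 1.987)
t=0.020: state=(1.996, 1.984)
t=0.030: state=(1.989, 1.982)
continuing one RK4 step at a time; state shown every 20 steps (Δt=0.2):
t=0.200: state=(1.883, 1.927)
t=0.400: state=(1.786, 1.849)
t=0.600: state=(1.718, 1.764)
t=0.800: state=(1.677, 1.676)
t=1.000: state=(1.663, 1.589)
t=1.200: state=(1.673, 1.507)
t=1.400: state=(1.706, 1.431)
t=1.600: state=(1.762, 1.363)
t=1.800: state=(1.839, 1.305)
t=2.000: state=(1.937, 1.258)
t=2.200: state=(2.056, 1.223)
t=2.400: state=(2.192, 1.200)
t=2.600: state=(2.344, 1.190)
t=2.660: state=(2.393, 1.190)
next step: t=2.670: state=(2.401, 1.190) — x has crossed 2.4
linear interpolation between t=2.660 (2.39255) and t=2.670 (2.40067) → t≈2.669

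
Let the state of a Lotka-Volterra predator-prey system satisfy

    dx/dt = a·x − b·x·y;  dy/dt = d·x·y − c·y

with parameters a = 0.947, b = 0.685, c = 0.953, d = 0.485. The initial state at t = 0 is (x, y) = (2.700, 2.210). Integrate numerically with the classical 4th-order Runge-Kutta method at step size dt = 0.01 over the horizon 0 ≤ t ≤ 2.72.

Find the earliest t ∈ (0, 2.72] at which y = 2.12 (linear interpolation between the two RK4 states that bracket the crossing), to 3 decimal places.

t=0.000: state=(2.700, 2.210)
step 1 (dt=0.01): k1=(-1.530, 0.788), k2=(-1.533, 0.781), k3=(-1.533, 0.781), k4=(-1.536, 0.774); state += dt/6·(k1+2k2+2k3+k4)
t=0.010: state=(2.685, 2.218)
t=0.020: state=(2.669, 2.225)
t=0.030: state=(2.654, 2.233)
continuing one RK4 step at a time; state shown every 10 steps (Δt=0.1):
t=0.100: state=(2.545, 2.282)
t=0.200: state=(2.388, 2.338)
t=0.300: state=(2.233, 2.377)
t=0.400: state=(2.084, 2.400)
t=0.500: state=(1.944, 2.405)
t=0.600: state=(1.813, 2.395)
t=0.700: state=(1.692, 2.370)
t=0.800: state=(1.584, 2.333)
t=0.900: state=(1.486, 2.285)
t=1.000: state=(1.400, 2.228)
t=1.100: state=(1.324, 2.163)
t=1.160: state=(1.283, 2.122)
next step: t=1.170: state=(1.277, 2.115) — y has crossed 2.12
linear interpolation between t=1.160 (2.12201) and t=1.170 (2.11497) → t≈1.163

t = 1.163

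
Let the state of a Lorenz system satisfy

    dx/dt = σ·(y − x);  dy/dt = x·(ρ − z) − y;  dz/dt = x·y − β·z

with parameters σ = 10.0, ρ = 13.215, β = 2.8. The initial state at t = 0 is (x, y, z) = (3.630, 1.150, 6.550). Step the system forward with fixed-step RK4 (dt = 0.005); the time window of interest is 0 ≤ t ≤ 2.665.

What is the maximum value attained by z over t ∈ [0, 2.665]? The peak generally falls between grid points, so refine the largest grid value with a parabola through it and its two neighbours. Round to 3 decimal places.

t=0.000: state=(3.630, 1.150, 6.550)
step 1 (dt=0.005): k1=(-24.800, 23.044, -14.166), k2=(-23.604, 22.699, -13.932), k3=(-23.642, 22.718, -13.933), k4=(-22.482, 22.387, -13.707); state += dt/6·(k1+2k2+2k3+k4)
t=0.005: state=(3.512, 1.264, 6.480)
t=0.010: state=(3.405, 1.374, 6.413)
t=0.015: state=(3.309, 1.482, 6.348)
continuing one RK4 step at a time; state shown every 20 steps (Δt=0.1):
t=0.100: state=(2.798, 3.093, 5.511)
t=0.200: state=(3.722, 5.181, 5.329)
t=0.300: state=(5.620, 7.898, 6.725)
t=0.400: state=(7.980, 10.138, 10.642)
t=0.500: state=(9.172, 9.061, 15.657)
t=0.600: state=(7.710, 5.233, 17.199)
t=0.700: state=(5.129, 2.811, 15.127)
t=0.800: state=(3.415, 2.319, 12.319)
t=0.900: state=(2.837, 2.709, 9.964)
t=1.000: state=(3.058, 3.597, 8.324)
t=1.100: state=(3.889, 5.008, 7.588)
t=1.200: state=(5.275, 6.897, 8.135)
t=1.300: state=(6.970, 8.592, 10.391)
t=1.400: state=(8.113, 8.568, 13.726)
t=1.500: state=(7.683, 6.441, 15.678)
t=1.600: state=(6.056, 4.305, 15.013)
t=1.700: state=(4.570, 3.450, 13.066)
t=1.800: state=(3.869, 3.571, 11.120)
t=1.900: state=(3.916, 4.280, 9.711)
t=2.000: state=(4.548, 5.426, 9.122)
t=2.100: state=(5.608, 6.801, 9.625)
t=2.200: state=(6.776, 7.807, 11.304)
t=2.300: state=(7.428, 7.600, 13.447)
t=2.400: state=(7.062, 6.218, 14.595)
t=2.500: state=(5.989, 4.835, 14.141)
t=2.600: state=(4.991, 4.221, 12.798)
t=2.665: state=(4.612, 4.223, 11.860)
largest grid value and its neighbours: z(0.575)=17.26514, z(0.580)=17.27385, z(0.585)=17.27123
parabola through these three points peaks at t≈0.581 with z≈17.27426

max z = 17.274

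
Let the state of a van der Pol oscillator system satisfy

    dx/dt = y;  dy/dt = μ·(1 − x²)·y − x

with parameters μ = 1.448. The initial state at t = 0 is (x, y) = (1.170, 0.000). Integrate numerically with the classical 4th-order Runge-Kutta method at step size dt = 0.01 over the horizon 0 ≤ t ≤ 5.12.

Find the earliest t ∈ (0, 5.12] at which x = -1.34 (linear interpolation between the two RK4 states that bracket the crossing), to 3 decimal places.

t = 1.930

t=0.000: state=(1.170, 0.000)
step 1 (dt=0.01): k1=(0.000, -1.170), k2=(-0.006, -1.167), k3=(-0.006, -1.167), k4=(-0.012, -1.164); state += dt/6·(k1+2k2+2k3+k4)
t=0.010: state=(1.170, -0.012)
t=0.020: state=(1.170, -0.023)
t=0.030: state=(1.169, -0.035)
continuing one RK4 step at a time; state shown every 20 steps (Δt=0.2):
t=0.200: state=(1.147, -0.221)
t=0.400: state=(1.083, -0.422)
t=0.600: state=(0.979, -0.619)
t=0.800: state=(0.834, -0.839)
t=1.000: state=(0.640, -1.114)
t=1.200: state=(0.381, -1.493)
t=1.400: state=(0.033, -2.013)
t=1.600: state=(-0.430, -2.607)
t=1.800: state=(-0.987, -2.847)
t=1.920: state=(-1.315, -2.550)
next step: t=1.930: state=(-1.340, -2.509) — x has crossed -1.34
linear interpolation between t=1.920 (-1.31493) and t=1.930 (-1.34023) → t≈1.930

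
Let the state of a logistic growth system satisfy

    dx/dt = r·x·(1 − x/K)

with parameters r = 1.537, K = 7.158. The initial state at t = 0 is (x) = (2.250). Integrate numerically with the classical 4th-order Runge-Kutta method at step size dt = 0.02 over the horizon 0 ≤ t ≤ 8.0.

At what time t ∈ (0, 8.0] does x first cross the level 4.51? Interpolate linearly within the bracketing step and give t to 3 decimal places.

t = 0.854

t=0.000: state=(2.250)
step 1 (dt=0.02): k1=(2.371), k2=(2.385), k3=(2.385), k4=(2.398); state += dt/6·(k1+2k2+2k3+k4)
t=0.020: state=(2.298)
t=0.040: state=(2.346)
t=0.060: state=(2.395)
continuing one RK4 step at a time; state shown every 25 steps (Δt=0.5):
t=0.500: state=(3.559)
t=0.840: state=(4.474)
next step: t=0.860: state=(4.526) — x has crossed 4.51
linear interpolation between t=0.840 (4.47428) and t=0.860 (4.52565) → t≈0.854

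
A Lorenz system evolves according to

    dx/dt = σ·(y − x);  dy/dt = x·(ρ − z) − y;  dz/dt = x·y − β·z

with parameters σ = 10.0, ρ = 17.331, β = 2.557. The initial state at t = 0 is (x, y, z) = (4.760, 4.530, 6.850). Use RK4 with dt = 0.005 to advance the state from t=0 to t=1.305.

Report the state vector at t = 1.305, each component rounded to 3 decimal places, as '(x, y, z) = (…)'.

t=0.000: state=(4.760, 4.530, 6.850)
step 1 (dt=0.005): k1=(-2.300, 45.360, 4.047), k2=(-1.109, 45.138, 4.535), k3=(-1.144, 45.164, 4.543), k4=(0.015, 44.966, 5.037); state += dt/6·(k1+2k2+2k3+k4)
t=0.005: state=(4.754, 4.756, 6.873)
t=0.010: state=(4.760, 4.980, 6.900)
t=0.015: state=(4.776, 5.203, 6.933)
continuing one RK4 step at a time; state shown every 10 steps (Δt=0.05):
t=0.050: state=(5.145, 6.756, 7.330)
t=0.100: state=(6.261, 9.031, 8.564)
t=0.150: state=(7.826, 11.210, 10.908)
t=0.200: state=(9.501, 12.628, 14.519)
t=0.250: state=(10.734, 12.311, 18.826)
t=0.300: state=(10.899, 9.897, 22.325)
t=0.350: state=(9.773, 6.437, 23.646)
t=0.400: state=(7.802, 3.516, 22.837)
t=0.450: state=(5.715, 1.822, 20.914)
t=0.500: state=(4.012, 1.136, 18.726)
t=0.550: state=(2.843, 1.017, 16.644)
t=0.600: state=(2.149, 1.160, 14.770)
t=0.650: state=(1.814, 1.426, 13.115)
t=0.700: state=(1.734, 1.781, 11.673)
t=0.750: state=(1.846, 2.240, 10.439)
t=0.800: state=(2.125, 2.846, 9.422)
t=0.850: state=(2.573, 3.657, 8.648)
t=0.900: state=(3.220, 4.737, 8.180)
t=0.950: state=(4.105, 6.145, 8.133)
t=1.000: state=(5.269, 7.885, 8.702)
t=1.050: state=(6.708, 9.817, 10.159)
t=1.100: state=(8.311, 11.508, 12.739)
t=1.150: state=(9.761, 12.185, 16.319)
t=1.200: state=(10.551, 11.127, 20.031)
t=1.250: state=(10.251, 8.490, 22.494)
t=1.300: state=(8.903, 5.467, 22.939)
t=1.305: state=(8.729, 5.194, 22.881)

(x, y, z) = (8.729, 5.194, 22.881)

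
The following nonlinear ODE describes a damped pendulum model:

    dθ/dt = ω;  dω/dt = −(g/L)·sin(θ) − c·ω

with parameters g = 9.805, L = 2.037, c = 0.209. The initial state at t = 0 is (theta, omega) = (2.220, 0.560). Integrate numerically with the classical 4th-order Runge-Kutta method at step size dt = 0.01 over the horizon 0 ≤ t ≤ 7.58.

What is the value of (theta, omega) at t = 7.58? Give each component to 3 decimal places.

t=0.000: state=(2.220, 0.560)
step 1 (dt=0.01): k1=(0.560, -3.951), k2=(0.540, -3.939), k3=(0.540, -3.939), k4=(0.521, -3.927); state += dt/6·(k1+2k2+2k3+k4)
t=0.010: state=(2.225, 0.521)
t=0.020: state=(2.230, 0.481)
t=0.030: state=(2.235, 0.443)
continuing one RK4 step at a time; state shown every 25 steps (Δt=0.25):
t=0.250: state=(2.241, -0.381)
t=0.500: state=(2.028, -1.338)
t=0.750: state=(1.563, -2.397)
t=1.000: state=(0.837, -3.351)
t=1.250: state=(-0.054, -3.614)
t=1.500: state=(-0.886, -2.895)
t=1.750: state=(-1.460, -1.670)
t=2.000: state=(-1.720, -0.417)
t=2.250: state=(-1.675, 0.763)
t=2.500: state=(-1.342, 1.891)
t=2.750: state=(-0.747, 2.802)
t=3.000: state=(0.006, 3.077)
t=3.250: state=(0.719, 2.497)
t=3.500: state=(1.211, 1.400)
t=3.750: state=(1.410, 0.190)
t=4.000: state=(1.310, -0.971)
t=4.250: state=(0.936, -1.982)
t=4.500: state=(0.353, -2.585)
t=4.750: state=(-0.296, -2.480)
t=5.000: state=(-0.831, -1.717)
t=5.250: state=(-1.129, -0.644)
t=5.500: state=(-1.151, 0.465)
t=5.750: state=(-0.907, 1.455)
t=6.000: state=(-0.450, 2.121)
t=6.250: state=(0.105, 2.211)
t=6.500: state=(0.603, 1.682)
t=6.750: state=(0.915, 0.776)
t=7.000: state=(0.983, -0.231)
t=7.250: state=(0.807, -1.146)
t=7.500: state=(0.433, -1.776)
t=7.580: state=(0.287, -1.881)

(theta, omega) = (0.287, -1.881)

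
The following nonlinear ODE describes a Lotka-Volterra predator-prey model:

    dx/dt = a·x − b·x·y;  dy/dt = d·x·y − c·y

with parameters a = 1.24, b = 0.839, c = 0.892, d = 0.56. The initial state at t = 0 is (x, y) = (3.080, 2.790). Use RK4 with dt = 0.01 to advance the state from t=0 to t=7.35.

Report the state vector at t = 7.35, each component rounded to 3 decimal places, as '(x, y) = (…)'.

(x, y) = (0.923, 3.108)

t=0.000: state=(3.080, 2.790)
step 1 (dt=0.01): k1=(-3.390, 2.324), k2=(-3.402, 2.307), k3=(-3.401, 2.306), k4=(-3.412, 2.289); state += dt/6·(k1+2k2+2k3+k4)
t=0.010: state=(3.046, 2.813)
t=0.020: state=(3.012, 2.836)
t=0.030: state=(2.977, 2.858)
continuing one RK4 step at a time; state shown every 25 steps (Δt=0.25):
t=0.250: state=(2.221, 3.234)
t=0.500: state=(1.509, 3.351)
t=0.750: state=(1.032, 3.195)
t=1.000: state=(0.742, 2.889)
t=1.250: state=(0.573, 2.532)
t=1.500: state=(0.477, 2.179)
t=1.750: state=(0.426, 1.856)
t=2.000: state=(0.406, 1.574)
t=2.250: state=(0.408, 1.333)
t=2.500: state=(0.430, 1.130)
t=2.750: state=(0.471, 0.963)
t=3.000: state=(0.533, 0.827)
t=3.250: state=(0.618, 0.717)
t=3.500: state=(0.732, 0.630)
t=3.750: state=(0.881, 0.564)
t=4.000: state=(1.072, 0.517)
t=4.250: state=(1.316, 0.489)
t=4.500: state=(1.622, 0.480)
t=4.750: state=(1.997, 0.494)
t=5.000: state=(2.445, 0.539)
t=5.250: state=(2.952, 0.629)
t=5.500: state=(3.474, 0.790)
t=5.750: state=(3.910, 1.061)
t=6.000: state=(4.091, 1.493)
t=6.250: state=(3.839, 2.093)
t=6.500: state=(3.149, 2.742)
t=6.750: state=(2.288, 3.210)
t=7.000: state=(1.559, 3.353)
t=7.250: state=(1.063, 3.215)
t=7.350: state=(0.923, 3.108)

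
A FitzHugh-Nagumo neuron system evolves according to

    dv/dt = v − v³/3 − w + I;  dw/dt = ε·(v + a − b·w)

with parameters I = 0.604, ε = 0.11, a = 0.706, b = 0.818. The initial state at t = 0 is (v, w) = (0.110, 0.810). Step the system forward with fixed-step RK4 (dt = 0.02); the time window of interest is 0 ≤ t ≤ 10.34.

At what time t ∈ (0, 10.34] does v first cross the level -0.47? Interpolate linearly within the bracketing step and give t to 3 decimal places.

t=0.000: state=(0.110, 0.810)
step 1 (dt=0.02): k1=(-0.096, 0.017), k2=(-0.098, 0.017), k3=(-0.098, 0.017), k4=(-0.099, 0.017); state += dt/6·(k1+2k2+2k3+k4)
t=0.020: state=(0.108, 0.810)
t=0.040: state=(0.106, 0.811)
t=0.060: state=(0.104, 0.811)
continuing one RK4 step at a time; state shown every 25 steps (Δt=0.5):
t=0.500: state=(0.045, 0.817)
t=1.000: state=(-0.064, 0.818)
t=1.500: state=(-0.242, 0.812)
t=1.920: state=(-0.467, 0.799)
next step: t=1.940: state=(-0.480, 0.798) — v has crossed -0.47
linear interpolation between t=1.920 (-0.46729) and t=1.940 (-0.47994) → t≈1.924

t = 1.924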